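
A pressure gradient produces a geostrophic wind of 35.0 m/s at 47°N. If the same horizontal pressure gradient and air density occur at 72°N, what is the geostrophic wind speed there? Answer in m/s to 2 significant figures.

With the same pressure gradient and density, V_g ∝ 1/f ∝ 1/sin φ.
V₂ = V₁ · sin φ₁ / sin φ₂ = 35.0 × sin 47° / sin 72°
V₂ = 35.0 × 0.7314/0.9511 = 27 m/s

27 m/s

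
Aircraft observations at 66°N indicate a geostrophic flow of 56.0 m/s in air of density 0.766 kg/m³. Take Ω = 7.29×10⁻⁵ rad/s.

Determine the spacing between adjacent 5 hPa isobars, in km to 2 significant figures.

88 km

Coriolis parameter at 66°N:
f = 2Ω sin φ = 2 × 7.29×10⁻⁵ × sin 66° = 1.33×10⁻⁴ s⁻¹
Geostrophic balance rearranged: |∂P/∂n| = f ρ V_g
|∂P/∂n| = 1.33×10⁻⁴ × 0.766 × 56.0 = 5.71×10⁻³ Pa/m
Isobar spacing: Δn = ΔP/|∂P/∂n| = 500 Pa / 5.71×10⁻³ Pa/m = 87512 m ≈ 88 km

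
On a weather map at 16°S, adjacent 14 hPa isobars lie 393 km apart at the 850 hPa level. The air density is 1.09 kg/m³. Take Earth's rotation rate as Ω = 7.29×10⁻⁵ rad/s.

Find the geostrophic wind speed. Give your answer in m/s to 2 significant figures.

81 m/s

Coriolis parameter at 16°S:
f = 2Ω sin φ = 2 × 7.29×10⁻⁵ × sin 16° = 4.02×10⁻⁵ s⁻¹
Pressure gradient: |∂P/∂n| = 1400 Pa / 393000 m = 3.56×10⁻³ Pa/m
Geostrophic balance (pressure-gradient force = Coriolis force):
V_g = (1/(fρ)) |∂P/∂n| = 3.56×10⁻³ / (4.02×10⁻⁵ × 1.09) = 81.3 m/s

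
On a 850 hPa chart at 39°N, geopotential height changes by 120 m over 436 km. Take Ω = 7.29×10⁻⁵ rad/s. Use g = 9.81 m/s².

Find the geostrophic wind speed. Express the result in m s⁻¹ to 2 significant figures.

Coriolis parameter at 39°N:
f = 2Ω sin φ = 2 × 7.29×10⁻⁵ × sin 39° = 9.18×10⁻⁵ s⁻¹
Height gradient: |∂Z/∂n| = 120 m / 436000 m = 2.75×10⁻⁴
On a pressure surface, geostrophic balance gives V_g = (g/f)|∂Z/∂n|:
V_g = 9.81 × 2.75×10⁻⁴ / 9.18×10⁻⁵ = 29.4 m/s

29 m s⁻¹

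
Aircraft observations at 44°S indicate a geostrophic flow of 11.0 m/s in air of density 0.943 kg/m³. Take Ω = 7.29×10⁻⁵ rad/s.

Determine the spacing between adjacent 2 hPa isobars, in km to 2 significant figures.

190 km

Coriolis parameter at 44°S:
f = 2Ω sin φ = 2 × 7.29×10⁻⁵ × sin 44° = 1.01×10⁻⁴ s⁻¹
Geostrophic balance rearranged: |∂P/∂n| = f ρ V_g
|∂P/∂n| = 1.01×10⁻⁴ × 0.943 × 11.0 = 1.05×10⁻³ Pa/m
Isobar spacing: Δn = ΔP/|∂P/∂n| = 200 Pa / 1.05×10⁻³ Pa/m = 190369 m ≈ 190 km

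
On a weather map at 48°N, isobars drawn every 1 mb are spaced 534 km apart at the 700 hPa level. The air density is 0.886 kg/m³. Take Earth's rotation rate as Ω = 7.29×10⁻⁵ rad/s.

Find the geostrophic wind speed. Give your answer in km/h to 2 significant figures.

7.0 km/h

Coriolis parameter at 48°N:
f = 2Ω sin φ = 2 × 7.29×10⁻⁵ × sin 48° = 1.08×10⁻⁴ s⁻¹
Pressure gradient: |∂P/∂n| = 100 Pa / 534000 m = 1.87×10⁻⁴ Pa/m
Geostrophic balance (pressure-gradient force = Coriolis force):
V_g = (1/(fρ)) |∂P/∂n| = 1.87×10⁻⁴ / (1.08×10⁻⁴ × 0.886) = 1.95 m/s
Converting: 1.95 m/s × 3.6 = 7.0 km/h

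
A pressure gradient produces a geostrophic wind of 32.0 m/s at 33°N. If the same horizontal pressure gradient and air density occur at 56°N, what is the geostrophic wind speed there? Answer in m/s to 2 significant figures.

With the same pressure gradient and density, V_g ∝ 1/f ∝ 1/sin φ.
V₂ = V₁ · sin φ₁ / sin φ₂ = 32.0 × sin 33° / sin 56°
V₂ = 32.0 × 0.5446/0.8290 = 21 m/s

21 m/s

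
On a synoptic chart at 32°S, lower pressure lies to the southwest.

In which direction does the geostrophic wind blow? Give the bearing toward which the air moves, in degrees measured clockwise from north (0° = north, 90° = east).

135°

The pressure-gradient force points toward the southwest (bearing 225°).
Geostrophic balance: in the Southern Hemisphere the Coriolis force deflects motion to the left, so the geostrophic wind blows 90° to the left of the pressure-gradient force (low pressure on the right).
Rotating 225° by 90° counterclockwise gives 135° — the wind blows toward the southeast.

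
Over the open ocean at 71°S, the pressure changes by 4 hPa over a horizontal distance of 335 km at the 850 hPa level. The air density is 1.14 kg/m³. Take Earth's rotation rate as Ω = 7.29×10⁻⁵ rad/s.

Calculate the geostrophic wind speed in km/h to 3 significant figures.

Coriolis parameter at 71°S:
f = 2Ω sin φ = 2 × 7.29×10⁻⁵ × sin 71° = 1.38×10⁻⁴ s⁻¹
Pressure gradient: |∂P/∂n| = 400 Pa / 335000 m = 1.19×10⁻³ Pa/m
Geostrophic balance (pressure-gradient force = Coriolis force):
V_g = (1/(fρ)) |∂P/∂n| = 1.19×10⁻³ / (1.38×10⁻⁴ × 1.14) = 7.60 m/s
Converting: 7.60 m/s × 3.6 = 27.4 km/h

27.4 km/h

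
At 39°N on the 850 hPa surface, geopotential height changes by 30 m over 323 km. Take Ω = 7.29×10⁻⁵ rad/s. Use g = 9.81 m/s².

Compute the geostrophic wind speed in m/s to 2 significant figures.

9.9 m/s

Coriolis parameter at 39°N:
f = 2Ω sin φ = 2 × 7.29×10⁻⁵ × sin 39° = 9.18×10⁻⁵ s⁻¹
Height gradient: |∂Z/∂n| = 30 m / 323000 m = 9.29×10⁻⁵
On a pressure surface, geostrophic balance gives V_g = (g/f)|∂Z/∂n|:
V_g = 9.81 × 9.29×10⁻⁵ / 9.18×10⁻⁵ = 9.93 m/s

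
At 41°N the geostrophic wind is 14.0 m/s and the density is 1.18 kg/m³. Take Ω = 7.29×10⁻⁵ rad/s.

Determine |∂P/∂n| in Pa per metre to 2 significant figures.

1.6×10⁻³ Pa/m

Coriolis parameter at 41°N:
f = 2Ω sin φ = 2 × 7.29×10⁻⁵ × sin 41° = 9.57×10⁻⁵ s⁻¹
Geostrophic balance rearranged: |∂P/∂n| = f ρ V_g
|∂P/∂n| = 9.57×10⁻⁵ × 1.18 × 14.0 = 1.58×10⁻³ Pa/m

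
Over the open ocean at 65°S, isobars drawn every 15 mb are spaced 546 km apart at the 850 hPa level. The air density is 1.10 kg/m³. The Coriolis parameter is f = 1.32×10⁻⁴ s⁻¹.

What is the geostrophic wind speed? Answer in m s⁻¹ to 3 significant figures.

Pressure gradient: |∂P/∂n| = 1500 Pa / 546000 m = 2.75×10⁻³ Pa/m
Geostrophic balance (pressure-gradient force = Coriolis force):
V_g = (1/(fρ)) |∂P/∂n| = 2.75×10⁻³ / (1.32×10⁻⁴ × 1.10) = 18.9 m/s

18.9 m s⁻¹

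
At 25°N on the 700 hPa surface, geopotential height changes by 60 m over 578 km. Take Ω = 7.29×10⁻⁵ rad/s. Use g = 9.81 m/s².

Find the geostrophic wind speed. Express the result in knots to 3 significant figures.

32.1 knots

Coriolis parameter at 25°N:
f = 2Ω sin φ = 2 × 7.29×10⁻⁵ × sin 25° = 6.16×10⁻⁵ s⁻¹
Height gradient: |∂Z/∂n| = 60 m / 578000 m = 1.04×10⁻⁴
On a pressure surface, geostrophic balance gives V_g = (g/f)|∂Z/∂n|:
V_g = 9.81 × 1.04×10⁻⁴ / 6.16×10⁻⁵ = 16.5 m/s
Converting: 16.5 m/s × 1.944 = 32.1 knots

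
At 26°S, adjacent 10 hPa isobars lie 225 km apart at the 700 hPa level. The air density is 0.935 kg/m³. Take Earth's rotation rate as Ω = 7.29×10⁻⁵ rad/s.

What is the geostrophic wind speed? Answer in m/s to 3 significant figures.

Coriolis parameter at 26°S:
f = 2Ω sin φ = 2 × 7.29×10⁻⁵ × sin 26° = 6.39×10⁻⁵ s⁻¹
Pressure gradient: |∂P/∂n| = 1000 Pa / 225000 m = 4.44×10⁻³ Pa/m
Geostrophic balance (pressure-gradient force = Coriolis force):
V_g = (1/(fρ)) |∂P/∂n| = 4.44×10⁻³ / (6.39×10⁻⁵ × 0.935) = 74.4 m/s

74.4 m/s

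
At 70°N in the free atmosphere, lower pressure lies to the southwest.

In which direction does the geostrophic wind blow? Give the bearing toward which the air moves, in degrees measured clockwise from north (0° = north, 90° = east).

The pressure-gradient force points toward the southwest (bearing 225°).
Geostrophic balance: in the Northern Hemisphere the Coriolis force deflects motion to the right, so the geostrophic wind blows 90° to the right of the pressure-gradient force (low pressure on the left).
Rotating 225° by 90° clockwise gives 315° — the wind blows toward the northwest.

315°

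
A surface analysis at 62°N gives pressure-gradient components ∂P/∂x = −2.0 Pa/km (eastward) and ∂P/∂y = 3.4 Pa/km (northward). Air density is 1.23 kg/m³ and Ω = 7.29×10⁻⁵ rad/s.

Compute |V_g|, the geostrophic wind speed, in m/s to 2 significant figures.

Coriolis parameter at 62°N:
f = 2Ω sin φ = 2 × 7.29×10⁻⁵ × sin 62° = 1.29×10⁻⁴ s⁻¹
Component geostrophic relations (x east, y north):
u_g = −(1/(fρ)) ∂P/∂y,  v_g = (1/(fρ)) ∂P/∂x
u_g = −(3.4×10⁻³)/(1.29×10⁻⁴ × 1.23) = −21.5 m/s;  v_g = (−2.0×10⁻³)/(1.29×10⁻⁴ × 1.23) = −12.6 m/s
|V_g| = √(u_g² + v_g²) = 24.9 m/s

25 m/s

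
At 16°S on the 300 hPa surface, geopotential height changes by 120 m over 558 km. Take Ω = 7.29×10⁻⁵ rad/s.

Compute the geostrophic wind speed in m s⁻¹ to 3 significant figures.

Coriolis parameter at 16°S:
f = 2Ω sin φ = 2 × 7.29×10⁻⁵ × sin 16° = 4.02×10⁻⁵ s⁻¹
Height gradient: |∂Z/∂n| = 120 m / 558000 m = 2.15×10⁻⁴
On a pressure surface, geostrophic balance gives V_g = (g/f)|∂Z/∂n|:
V_g = 9.81 × 2.15×10⁻⁴ / 4.02×10⁻⁵ = 52.5 m/s

52.5 m s⁻¹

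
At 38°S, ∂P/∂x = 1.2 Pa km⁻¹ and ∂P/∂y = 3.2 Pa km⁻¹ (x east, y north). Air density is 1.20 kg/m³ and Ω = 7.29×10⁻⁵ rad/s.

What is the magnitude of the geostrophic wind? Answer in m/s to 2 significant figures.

32 m/s

Coriolis parameter at 38°S:
f = 2Ω sin φ = 2 × 7.29×10⁻⁵ × sin 38° = 8.98×10⁻⁵ s⁻¹
In the Southern Hemisphere f is negative: f = −8.98×10⁻⁵ s⁻¹.
Component geostrophic relations (x east, y north):
u_g = −(1/(fρ)) ∂P/∂y,  v_g = (1/(fρ)) ∂P/∂x
u_g = −(3.2×10⁻³)/(−8.98×10⁻⁵ × 1.20) = 29.7 m/s;  v_g = (1.2×10⁻³)/(−8.98×10⁻⁵ × 1.20) = −11.1 m/s
|V_g| = √(u_g² + v_g²) = 31.7 m/s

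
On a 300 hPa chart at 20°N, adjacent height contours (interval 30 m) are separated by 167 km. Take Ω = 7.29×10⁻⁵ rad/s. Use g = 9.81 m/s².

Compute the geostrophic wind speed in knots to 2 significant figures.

69 knots

Coriolis parameter at 20°N:
f = 2Ω sin φ = 2 × 7.29×10⁻⁵ × sin 20° = 4.99×10⁻⁵ s⁻¹
Height gradient: |∂Z/∂n| = 30 m / 167000 m = 1.80×10⁻⁴
On a pressure surface, geostrophic balance gives V_g = (g/f)|∂Z/∂n|:
V_g = 9.81 × 1.80×10⁻⁴ / 4.99×10⁻⁵ = 35.3 m/s
Converting: 35.3 m/s × 1.944 = 69 knots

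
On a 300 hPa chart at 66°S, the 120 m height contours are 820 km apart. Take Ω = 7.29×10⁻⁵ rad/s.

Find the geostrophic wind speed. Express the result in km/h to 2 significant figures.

Coriolis parameter at 66°S:
f = 2Ω sin φ = 2 × 7.29×10⁻⁵ × sin 66° = 1.33×10⁻⁴ s⁻¹
Height gradient: |∂Z/∂n| = 120 m / 820000 m = 1.46×10⁻⁴
On a pressure surface, geostrophic balance gives V_g = (g/f)|∂Z/∂n|:
V_g = 9.81 × 1.46×10⁻⁴ / 1.33×10⁻⁴ = 10.8 m/s
Converting: 10.8 m/s × 3.6 = 39 km/h

39 km/h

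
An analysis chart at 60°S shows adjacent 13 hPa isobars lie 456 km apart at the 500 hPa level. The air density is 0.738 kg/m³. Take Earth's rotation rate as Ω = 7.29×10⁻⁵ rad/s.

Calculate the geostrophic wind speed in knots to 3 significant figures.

Coriolis parameter at 60°S:
f = 2Ω sin φ = 2 × 7.29×10⁻⁵ × sin 60° = 1.26×10⁻⁴ s⁻¹
Pressure gradient: |∂P/∂n| = 1300 Pa / 456000 m = 2.85×10⁻³ Pa/m
Geostrophic balance (pressure-gradient force = Coriolis force):
V_g = (1/(fρ)) |∂P/∂n| = 2.85×10⁻³ / (1.26×10⁻⁴ × 0.738) = 30.6 m/s
Converting: 30.6 m/s × 1.944 = 59.5 knots

59.5 knots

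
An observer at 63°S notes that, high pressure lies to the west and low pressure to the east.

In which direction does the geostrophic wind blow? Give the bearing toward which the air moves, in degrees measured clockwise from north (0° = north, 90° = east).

The pressure-gradient force points toward the east (bearing 090°).
Geostrophic balance: in the Southern Hemisphere the Coriolis force deflects motion to the left, so the geostrophic wind blows 90° to the left of the pressure-gradient force (low pressure on the right).
Rotating 090° by 90° counterclockwise gives 000° — the wind blows toward the north.

000°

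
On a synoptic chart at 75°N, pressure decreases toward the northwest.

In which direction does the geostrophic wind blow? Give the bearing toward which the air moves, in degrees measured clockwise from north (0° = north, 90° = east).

045°

The pressure-gradient force points toward the northwest (bearing 315°).
Geostrophic balance: in the Northern Hemisphere the Coriolis force deflects motion to the right, so the geostrophic wind blows 90° to the right of the pressure-gradient force (low pressure on the left).
Rotating 315° by 90° clockwise gives 045° — the wind blows toward the northeast.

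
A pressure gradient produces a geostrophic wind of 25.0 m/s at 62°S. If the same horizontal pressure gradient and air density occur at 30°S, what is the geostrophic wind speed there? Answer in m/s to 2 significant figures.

With the same pressure gradient and density, V_g ∝ 1/f ∝ 1/sin φ.
V₂ = V₁ · sin φ₁ / sin φ₂ = 25.0 × sin 62° / sin 30°
V₂ = 25.0 × 0.8829/0.5000 = 44 m/s

44 m/s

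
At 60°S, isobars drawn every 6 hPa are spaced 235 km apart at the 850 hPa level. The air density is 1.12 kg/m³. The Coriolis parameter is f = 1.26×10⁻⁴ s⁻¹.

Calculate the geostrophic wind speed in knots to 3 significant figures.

35.2 knots

Pressure gradient: |∂P/∂n| = 600 Pa / 235000 m = 2.55×10⁻³ Pa/m
Geostrophic balance (pressure-gradient force = Coriolis force):
V_g = (1/(fρ)) |∂P/∂n| = 2.55×10⁻³ / (1.26×10⁻⁴ × 1.12) = 18.1 m/s
Converting: 18.1 m/s × 1.944 = 35.2 knots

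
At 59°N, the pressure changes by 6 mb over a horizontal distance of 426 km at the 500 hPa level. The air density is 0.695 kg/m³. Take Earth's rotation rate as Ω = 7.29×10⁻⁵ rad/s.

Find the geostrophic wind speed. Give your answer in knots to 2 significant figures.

Coriolis parameter at 59°N:
f = 2Ω sin φ = 2 × 7.29×10⁻⁵ × sin 59° = 1.25×10⁻⁴ s⁻¹
Pressure gradient: |∂P/∂n| = 600 Pa / 426000 m = 1.41×10⁻³ Pa/m
Geostrophic balance (pressure-gradient force = Coriolis force):
V_g = (1/(fρ)) |∂P/∂n| = 1.41×10⁻³ / (1.25×10⁻⁴ × 0.695) = 16.2 m/s
Converting: 16.2 m/s × 1.944 = 32 knots

32 knots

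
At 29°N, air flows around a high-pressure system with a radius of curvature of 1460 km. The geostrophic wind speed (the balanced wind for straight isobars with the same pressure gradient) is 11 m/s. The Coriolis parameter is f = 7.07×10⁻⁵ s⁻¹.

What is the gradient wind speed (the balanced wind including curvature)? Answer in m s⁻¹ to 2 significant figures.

Around a high, pressure-gradient force acts outward with centrifugal, so Coriolis balances both:
fV = (1/ρ)|∂P/∂n| + V²/R  →  V² − fR·V + fR·V_g = 0
With fR = 7.07×10⁻⁵ × 1460×10³ m = 103 m/s:
V = [fR − √((fR)² − 4 fR V_g)]/2 = [103 − √(103² − 4×103×11)]/2 = 12.5 m/s
Supergeostrophic (V > V_g = 11 m/s), as expected around a high.

13 m s⁻¹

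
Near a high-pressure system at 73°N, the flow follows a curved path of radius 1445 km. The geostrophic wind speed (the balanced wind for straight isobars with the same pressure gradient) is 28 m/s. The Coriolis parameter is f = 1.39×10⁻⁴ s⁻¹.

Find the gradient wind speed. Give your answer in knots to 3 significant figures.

65.4 knots

Around a high, pressure-gradient force acts outward with centrifugal, so Coriolis balances both:
fV = (1/ρ)|∂P/∂n| + V²/R  →  V² − fR·V + fR·V_g = 0
With fR = 1.39×10⁻⁴ × 1445×10³ m = 201 m/s:
V = [fR − √((fR)² − 4 fR V_g)]/2 = [201 − √(201² − 4×201×28)]/2 = 33.6 m/s
Supergeostrophic (V > V_g = 28 m/s), as expected around a high.
Converting: 33.6 m/s × 1.944 = 65.4 knots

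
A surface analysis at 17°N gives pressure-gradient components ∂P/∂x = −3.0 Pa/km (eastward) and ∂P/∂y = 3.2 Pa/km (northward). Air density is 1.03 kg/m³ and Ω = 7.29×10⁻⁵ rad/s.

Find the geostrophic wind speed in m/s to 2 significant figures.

100 m/s

Coriolis parameter at 17°N:
f = 2Ω sin φ = 2 × 7.29×10⁻⁵ × sin 17° = 4.26×10⁻⁵ s⁻¹
Component geostrophic relations (x east, y north):
u_g = −(1/(fρ)) ∂P/∂y,  v_g = (1/(fρ)) ∂P/∂x
u_g = −(3.2×10⁻³)/(4.26×10⁻⁵ × 1.03) = −72.9 m/s;  v_g = (−3.0×10⁻³)/(4.26×10⁻⁵ × 1.03) = −68.3 m/s
|V_g| = √(u_g² + v_g²) = 99.9 m/s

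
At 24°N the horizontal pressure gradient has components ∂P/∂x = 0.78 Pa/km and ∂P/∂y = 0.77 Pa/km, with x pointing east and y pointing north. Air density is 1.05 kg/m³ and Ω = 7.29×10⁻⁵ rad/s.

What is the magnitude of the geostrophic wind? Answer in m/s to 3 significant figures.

Coriolis parameter at 24°N:
f = 2Ω sin φ = 2 × 7.29×10⁻⁵ × sin 24° = 5.93×10⁻⁵ s⁻¹
Component geostrophic relations (x east, y north):
u_g = −(1/(fρ)) ∂P/∂y,  v_g = (1/(fρ)) ∂P/∂x
u_g = −(0.77×10⁻³)/(5.93×10⁻⁵ × 1.05) = −12.4 m/s;  v_g = (0.78×10⁻³)/(5.93×10⁻⁵ × 1.05) = 12.5 m/s
|V_g| = √(u_g² + v_g²) = 17.6 m/s

17.6 m/s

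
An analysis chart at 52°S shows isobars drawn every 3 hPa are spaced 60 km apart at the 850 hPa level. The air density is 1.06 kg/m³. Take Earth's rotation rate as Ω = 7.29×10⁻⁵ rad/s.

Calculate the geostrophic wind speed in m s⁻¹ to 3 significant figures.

41.1 m s⁻¹

Coriolis parameter at 52°S:
f = 2Ω sin φ = 2 × 7.29×10⁻⁵ × sin 52° = 1.15×10⁻⁴ s⁻¹
Pressure gradient: |∂P/∂n| = 300 Pa / 60000 m = 5.00×10⁻³ Pa/m
Geostrophic balance (pressure-gradient force = Coriolis force):
V_g = (1/(fρ)) |∂P/∂n| = 5.00×10⁻³ / (1.15×10⁻⁴ × 1.06) = 41.1 m/s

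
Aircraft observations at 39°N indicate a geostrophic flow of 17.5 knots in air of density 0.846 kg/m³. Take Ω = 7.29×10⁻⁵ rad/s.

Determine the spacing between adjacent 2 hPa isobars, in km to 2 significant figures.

Coriolis parameter at 39°N:
f = 2Ω sin φ = 2 × 7.29×10⁻⁵ × sin 39° = 9.18×10⁻⁵ s⁻¹
Wind speed in SI: 17.5 knots = 9.00 m/s
Geostrophic balance rearranged: |∂P/∂n| = f ρ V_g
|∂P/∂n| = 9.18×10⁻⁵ × 0.846 × 9.00 = 6.99×10⁻⁴ Pa/m
Isobar spacing: Δn = ΔP/|∂P/∂n| = 200 Pa / 6.99×10⁻⁴ Pa/m = 286190 m ≈ 290 km

290 km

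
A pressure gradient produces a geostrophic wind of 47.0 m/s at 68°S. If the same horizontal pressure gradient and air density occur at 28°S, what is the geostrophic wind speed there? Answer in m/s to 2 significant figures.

93 m/s

With the same pressure gradient and density, V_g ∝ 1/f ∝ 1/sin φ.
V₂ = V₁ · sin φ₁ / sin φ₂ = 47.0 × sin 68° / sin 28°
V₂ = 47.0 × 0.9272/0.4695 = 93 m/s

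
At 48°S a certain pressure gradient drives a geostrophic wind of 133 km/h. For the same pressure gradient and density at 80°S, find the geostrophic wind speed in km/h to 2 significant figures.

100 km/h

With the same pressure gradient and density, V_g ∝ 1/f ∝ 1/sin φ.
V₂ = V₁ · sin φ₁ / sin φ₂ = 133 × sin 48° / sin 80°
V₂ = 133 × 0.7431/0.9848 = 100 km/h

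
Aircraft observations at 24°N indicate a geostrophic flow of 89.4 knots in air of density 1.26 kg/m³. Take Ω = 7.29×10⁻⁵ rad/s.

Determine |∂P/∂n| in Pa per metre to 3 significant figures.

3.44×10⁻³ Pa/m

Coriolis parameter at 24°N:
f = 2Ω sin φ = 2 × 7.29×10⁻⁵ × sin 24° = 5.93×10⁻⁵ s⁻¹
Wind speed in SI: 89.4 knots = 46.0 m/s
Geostrophic balance rearranged: |∂P/∂n| = f ρ V_g
|∂P/∂n| = 5.93×10⁻⁵ × 1.26 × 46.0 = 3.44×10⁻³ Pa/m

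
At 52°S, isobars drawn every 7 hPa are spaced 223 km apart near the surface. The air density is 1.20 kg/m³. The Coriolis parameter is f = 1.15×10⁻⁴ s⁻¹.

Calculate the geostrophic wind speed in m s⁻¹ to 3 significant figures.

Pressure gradient: |∂P/∂n| = 700 Pa / 223000 m = 3.14×10⁻³ Pa/m
Geostrophic balance (pressure-gradient force = Coriolis force):
V_g = (1/(fρ)) |∂P/∂n| = 3.14×10⁻³ / (1.15×10⁻⁴ × 1.20) = 22.7 m/s

22.7 m s⁻¹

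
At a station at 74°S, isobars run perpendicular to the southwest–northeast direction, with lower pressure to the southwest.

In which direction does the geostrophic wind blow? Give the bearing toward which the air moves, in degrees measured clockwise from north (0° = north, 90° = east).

The pressure-gradient force points toward the southwest (bearing 225°).
Geostrophic balance: in the Southern Hemisphere the Coriolis force deflects motion to the left, so the geostrophic wind blows 90° to the left of the pressure-gradient force (low pressure on the right).
Rotating 225° by 90° counterclockwise gives 135° — the wind blows toward the southeast.

135°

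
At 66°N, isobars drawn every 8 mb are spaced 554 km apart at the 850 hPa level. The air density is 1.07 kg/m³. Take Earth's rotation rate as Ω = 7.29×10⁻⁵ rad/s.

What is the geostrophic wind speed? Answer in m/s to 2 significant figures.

10 m/s

Coriolis parameter at 66°N:
f = 2Ω sin φ = 2 × 7.29×10⁻⁵ × sin 66° = 1.33×10⁻⁴ s⁻¹
Pressure gradient: |∂P/∂n| = 800 Pa / 554000 m = 1.44×10⁻³ Pa/m
Geostrophic balance (pressure-gradient force = Coriolis force):
V_g = (1/(fρ)) |∂P/∂n| = 1.44×10⁻³ / (1.33×10⁻⁴ × 1.07) = 10.1 m/s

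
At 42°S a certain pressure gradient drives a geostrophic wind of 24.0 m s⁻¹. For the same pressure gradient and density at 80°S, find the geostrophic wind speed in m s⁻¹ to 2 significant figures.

16 m s⁻¹

With the same pressure gradient and density, V_g ∝ 1/f ∝ 1/sin φ.
V₂ = V₁ · sin φ₁ / sin φ₂ = 24.0 × sin 42° / sin 80°
V₂ = 24.0 × 0.6691/0.9848 = 16 m s⁻¹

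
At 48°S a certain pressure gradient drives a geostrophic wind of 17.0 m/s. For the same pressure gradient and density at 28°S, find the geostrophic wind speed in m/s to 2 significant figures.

With the same pressure gradient and density, V_g ∝ 1/f ∝ 1/sin φ.
V₂ = V₁ · sin φ₁ / sin φ₂ = 17.0 × sin 48° / sin 28°
V₂ = 17.0 × 0.7431/0.4695 = 27 m/s

27 m/s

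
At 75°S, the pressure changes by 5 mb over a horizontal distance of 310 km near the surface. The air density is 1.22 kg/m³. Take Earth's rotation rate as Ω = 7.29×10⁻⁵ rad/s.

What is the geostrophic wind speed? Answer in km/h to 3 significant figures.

33.8 km/h

Coriolis parameter at 75°S:
f = 2Ω sin φ = 2 × 7.29×10⁻⁵ × sin 75° = 1.41×10⁻⁴ s⁻¹
Pressure gradient: |∂P/∂n| = 500 Pa / 310000 m = 1.61×10⁻³ Pa/m
Geostrophic balance (pressure-gradient force = Coriolis force):
V_g = (1/(fρ)) |∂P/∂n| = 1.61×10⁻³ / (1.41×10⁻⁴ × 1.22) = 9.39 m/s
Converting: 9.39 m/s × 3.6 = 33.8 km/h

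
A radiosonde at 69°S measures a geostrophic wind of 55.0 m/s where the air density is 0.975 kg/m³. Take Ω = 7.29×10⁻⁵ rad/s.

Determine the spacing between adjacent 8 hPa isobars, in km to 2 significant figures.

110 km

Coriolis parameter at 69°S:
f = 2Ω sin φ = 2 × 7.29×10⁻⁵ × sin 69° = 1.36×10⁻⁴ s⁻¹
Geostrophic balance rearranged: |∂P/∂n| = f ρ V_g
|∂P/∂n| = 1.36×10⁻⁴ × 0.975 × 55.0 = 7.30×10⁻³ Pa/m
Isobar spacing: Δn = ΔP/|∂P/∂n| = 800 Pa / 7.30×10⁻³ Pa/m = 109601 m ≈ 110 km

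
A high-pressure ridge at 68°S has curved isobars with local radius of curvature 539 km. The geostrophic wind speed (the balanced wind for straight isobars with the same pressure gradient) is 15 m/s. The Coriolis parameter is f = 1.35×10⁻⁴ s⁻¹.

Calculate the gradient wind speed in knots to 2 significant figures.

41 knots

Around a high, pressure-gradient force acts outward with centrifugal, so Coriolis balances both:
fV = (1/ρ)|∂P/∂n| + V²/R  →  V² − fR·V + fR·V_g = 0
With fR = 1.35×10⁻⁴ × 539×10³ m = 72.8 m/s:
V = [fR − √((fR)² − 4 fR V_g)]/2 = [72.8 − √(72.8² − 4×72.8×15)]/2 = 21.1 m/s
Supergeostrophic (V > V_g = 15 m/s), as expected around a high.
Converting: 21.1 m/s × 1.944 = 41 knots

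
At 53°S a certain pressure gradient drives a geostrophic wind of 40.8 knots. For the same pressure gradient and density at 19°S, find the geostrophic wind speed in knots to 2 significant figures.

With the same pressure gradient and density, V_g ∝ 1/f ∝ 1/sin φ.
V₂ = V₁ · sin φ₁ / sin φ₂ = 40.8 × sin 53° / sin 19°
V₂ = 40.8 × 0.7986/0.3256 = 100 knots

100 knots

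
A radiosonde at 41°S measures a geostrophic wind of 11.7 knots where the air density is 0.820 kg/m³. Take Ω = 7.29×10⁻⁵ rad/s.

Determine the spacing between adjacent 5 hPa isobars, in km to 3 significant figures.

1060 km

Coriolis parameter at 41°S:
f = 2Ω sin φ = 2 × 7.29×10⁻⁵ × sin 41° = 9.57×10⁻⁵ s⁻¹
Wind speed in SI: 11.7 knots = 6.02 m/s
Geostrophic balance rearranged: |∂P/∂n| = f ρ V_g
|∂P/∂n| = 9.57×10⁻⁵ × 0.820 × 6.02 = 4.72×10⁻⁴ Pa/m
Isobar spacing: Δn = ΔP/|∂P/∂n| = 500 Pa / 4.72×10⁻⁴ Pa/m = 1059087 m ≈ 1060 km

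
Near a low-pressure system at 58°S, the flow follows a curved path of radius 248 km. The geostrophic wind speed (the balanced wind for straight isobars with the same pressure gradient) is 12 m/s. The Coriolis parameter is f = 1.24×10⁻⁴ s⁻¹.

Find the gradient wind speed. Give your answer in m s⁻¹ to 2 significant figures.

9.2 m s⁻¹

Around a low, centrifugal force acts outward with Coriolis, so pressure-gradient force balances both:
(1/ρ)|∂P/∂n| = fV + V²/R  →  V² + fR·V − fR·V_g = 0
With fR = 1.24×10⁻⁴ × 248×10³ m = 30.8 m/s:
V = [−fR + √((fR)² + 4 fR V_g)]/2 = [−30.8 + √(30.8² + 4×30.8×12)]/2 = 9.23 m/s
Subgeostrophic (V < V_g = 12 m/s), as expected around a low.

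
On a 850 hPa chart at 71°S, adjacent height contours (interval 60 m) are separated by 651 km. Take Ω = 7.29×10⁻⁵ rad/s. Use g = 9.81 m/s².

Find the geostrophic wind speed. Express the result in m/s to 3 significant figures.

Coriolis parameter at 71°S:
f = 2Ω sin φ = 2 × 7.29×10⁻⁵ × sin 71° = 1.38×10⁻⁴ s⁻¹
Height gradient: |∂Z/∂n| = 60 m / 651000 m = 9.22×10⁻⁵
On a pressure surface, geostrophic balance gives V_g = (g/f)|∂Z/∂n|:
V_g = 9.81 × 9.22×10⁻⁵ / 1.38×10⁻⁴ = 6.56 m/s

6.56 m/s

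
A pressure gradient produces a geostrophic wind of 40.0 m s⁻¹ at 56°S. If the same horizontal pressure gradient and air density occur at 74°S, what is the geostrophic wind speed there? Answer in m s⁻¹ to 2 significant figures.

34 m s⁻¹

With the same pressure gradient and density, V_g ∝ 1/f ∝ 1/sin φ.
V₂ = V₁ · sin φ₁ / sin φ₂ = 40.0 × sin 56° / sin 74°
V₂ = 40.0 × 0.8290/0.9613 = 34 m s⁻¹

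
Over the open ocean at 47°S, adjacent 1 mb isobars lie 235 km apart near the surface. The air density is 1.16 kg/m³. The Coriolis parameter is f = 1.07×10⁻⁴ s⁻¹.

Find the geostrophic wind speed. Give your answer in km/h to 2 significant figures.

12 km/h

Pressure gradient: |∂P/∂n| = 100 Pa / 235000 m = 4.26×10⁻⁴ Pa/m
Geostrophic balance (pressure-gradient force = Coriolis force):
V_g = (1/(fρ)) |∂P/∂n| = 4.26×10⁻⁴ / (1.07×10⁻⁴ × 1.16) = 3.43 m/s
Converting: 3.43 m/s × 3.6 = 12 km/h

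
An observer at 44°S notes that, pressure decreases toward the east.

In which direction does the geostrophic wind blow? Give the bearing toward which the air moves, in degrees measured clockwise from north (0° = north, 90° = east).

000°

The pressure-gradient force points toward the east (bearing 090°).
Geostrophic balance: in the Southern Hemisphere the Coriolis force deflects motion to the left, so the geostrophic wind blows 90° to the left of the pressure-gradient force (low pressure on the right).
Rotating 090° by 90° counterclockwise gives 000° — the wind blows toward the north.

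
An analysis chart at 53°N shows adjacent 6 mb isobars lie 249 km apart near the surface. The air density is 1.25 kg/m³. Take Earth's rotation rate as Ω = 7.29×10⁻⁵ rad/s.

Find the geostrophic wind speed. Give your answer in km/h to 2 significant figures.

Coriolis parameter at 53°N:
f = 2Ω sin φ = 2 × 7.29×10⁻⁵ × sin 53° = 1.16×10⁻⁴ s⁻¹
Pressure gradient: |∂P/∂n| = 600 Pa / 249000 m = 2.41×10⁻³ Pa/m
Geostrophic balance (pressure-gradient force = Coriolis force):
V_g = (1/(fρ)) |∂P/∂n| = 2.41×10⁻³ / (1.16×10⁻⁴ × 1.25) = 16.6 m/s
Converting: 16.6 m/s × 3.6 = 60 km/h

60 km/h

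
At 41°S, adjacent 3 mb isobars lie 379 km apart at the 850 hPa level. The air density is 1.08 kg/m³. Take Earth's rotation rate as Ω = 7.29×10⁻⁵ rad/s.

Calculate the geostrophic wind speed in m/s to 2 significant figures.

7.7 m/s

Coriolis parameter at 41°S:
f = 2Ω sin φ = 2 × 7.29×10⁻⁵ × sin 41° = 9.57×10⁻⁵ s⁻¹
Pressure gradient: |∂P/∂n| = 300 Pa / 379000 m = 7.92×10⁻⁴ Pa/m
Geostrophic balance (pressure-gradient force = Coriolis force):
V_g = (1/(fρ)) |∂P/∂n| = 7.92×10⁻⁴ / (9.57×10⁻⁵ × 1.08) = 7.66 m/s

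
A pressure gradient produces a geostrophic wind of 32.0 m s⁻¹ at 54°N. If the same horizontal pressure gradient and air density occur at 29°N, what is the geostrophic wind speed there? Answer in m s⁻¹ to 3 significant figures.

With the same pressure gradient and density, V_g ∝ 1/f ∝ 1/sin φ.
V₂ = V₁ · sin φ₁ / sin φ₂ = 32.0 × sin 54° / sin 29°
V₂ = 32.0 × 0.8090/0.4848 = 53.4 m s⁻¹

53.4 m s⁻¹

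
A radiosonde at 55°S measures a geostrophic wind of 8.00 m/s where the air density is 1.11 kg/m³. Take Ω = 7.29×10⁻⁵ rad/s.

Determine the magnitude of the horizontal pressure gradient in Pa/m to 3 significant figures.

1.06×10⁻³ Pa/m

Coriolis parameter at 55°S:
f = 2Ω sin φ = 2 × 7.29×10⁻⁵ × sin 55° = 1.19×10⁻⁴ s⁻¹
Geostrophic balance rearranged: |∂P/∂n| = f ρ V_g
|∂P/∂n| = 1.19×10⁻⁴ × 1.11 × 8.00 = 1.06×10⁻³ Pa/m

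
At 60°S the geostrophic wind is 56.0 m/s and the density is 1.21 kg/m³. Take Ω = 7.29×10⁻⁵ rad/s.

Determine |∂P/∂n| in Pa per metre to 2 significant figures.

Coriolis parameter at 60°S:
f = 2Ω sin φ = 2 × 7.29×10⁻⁵ × sin 60° = 1.26×10⁻⁴ s⁻¹
Geostrophic balance rearranged: |∂P/∂n| = f ρ V_g
|∂P/∂n| = 1.26×10⁻⁴ × 1.21 × 56.0 = 8.56×10⁻³ Pa/m

8.6×10⁻³ Pa/m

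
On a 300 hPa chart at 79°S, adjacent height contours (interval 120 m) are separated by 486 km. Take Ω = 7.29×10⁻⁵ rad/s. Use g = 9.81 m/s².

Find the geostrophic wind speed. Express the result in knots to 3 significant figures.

Coriolis parameter at 79°S:
f = 2Ω sin φ = 2 × 7.29×10⁻⁵ × sin 79° = 1.43×10⁻⁴ s⁻¹
Height gradient: |∂Z/∂n| = 120 m / 486000 m = 2.47×10⁻⁴
On a pressure surface, geostrophic balance gives V_g = (g/f)|∂Z/∂n|:
V_g = 9.81 × 2.47×10⁻⁴ / 1.43×10⁻⁴ = 16.9 m/s
Converting: 16.9 m/s × 1.944 = 32.9 knots

32.9 knots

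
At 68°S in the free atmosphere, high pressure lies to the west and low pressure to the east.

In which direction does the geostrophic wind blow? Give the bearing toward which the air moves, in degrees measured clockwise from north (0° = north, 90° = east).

000°

The pressure-gradient force points toward the east (bearing 090°).
Geostrophic balance: in the Southern Hemisphere the Coriolis force deflects motion to the left, so the geostrophic wind blows 90° to the left of the pressure-gradient force (low pressure on the right).
Rotating 090° by 90° counterclockwise gives 000° — the wind blows toward the north.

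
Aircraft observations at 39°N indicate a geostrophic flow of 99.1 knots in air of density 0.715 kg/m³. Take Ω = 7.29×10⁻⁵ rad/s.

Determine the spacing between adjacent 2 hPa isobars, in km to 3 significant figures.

59.8 km

Coriolis parameter at 39°N:
f = 2Ω sin φ = 2 × 7.29×10⁻⁵ × sin 39° = 9.18×10⁻⁵ s⁻¹
Wind speed in SI: 99.1 knots = 51.0 m/s
Geostrophic balance rearranged: |∂P/∂n| = f ρ V_g
|∂P/∂n| = 9.18×10⁻⁵ × 0.715 × 51.0 = 3.34×10⁻³ Pa/m
Isobar spacing: Δn = ΔP/|∂P/∂n| = 200 Pa / 3.34×10⁻³ Pa/m = 59797 m ≈ 59.8 km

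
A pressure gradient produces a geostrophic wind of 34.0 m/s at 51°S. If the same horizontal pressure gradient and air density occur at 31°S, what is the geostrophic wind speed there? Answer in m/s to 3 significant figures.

51.3 m/s

With the same pressure gradient and density, V_g ∝ 1/f ∝ 1/sin φ.
V₂ = V₁ · sin φ₁ / sin φ₂ = 34.0 × sin 51° / sin 31°
V₂ = 34.0 × 0.7771/0.5150 = 51.3 m/s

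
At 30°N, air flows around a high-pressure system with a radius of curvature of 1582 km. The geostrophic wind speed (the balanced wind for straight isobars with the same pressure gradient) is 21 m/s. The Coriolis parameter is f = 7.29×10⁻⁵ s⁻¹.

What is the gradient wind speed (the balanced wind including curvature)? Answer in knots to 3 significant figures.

Around a high, pressure-gradient force acts outward with centrifugal, so Coriolis balances both:
fV = (1/ρ)|∂P/∂n| + V²/R  →  V² − fR·V + fR·V_g = 0
With fR = 7.29×10⁻⁵ × 1582×10³ m = 115 m/s:
V = [fR − √((fR)² − 4 fR V_g)]/2 = [115 − √(115² − 4×115×21)]/2 = 27.6 m/s
Supergeostrophic (V > V_g = 21 m/s), as expected around a high.
Converting: 27.6 m/s × 1.944 = 53.7 knots

53.7 knots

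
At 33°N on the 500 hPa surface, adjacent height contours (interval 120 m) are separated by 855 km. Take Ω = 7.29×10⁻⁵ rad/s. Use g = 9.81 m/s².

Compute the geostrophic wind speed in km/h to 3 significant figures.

62.4 km/h

Coriolis parameter at 33°N:
f = 2Ω sin φ = 2 × 7.29×10⁻⁵ × sin 33° = 7.94×10⁻⁵ s⁻¹
Height gradient: |∂Z/∂n| = 120 m / 855000 m = 1.40×10⁻⁴
On a pressure surface, geostrophic balance gives V_g = (g/f)|∂Z/∂n|:
V_g = 9.81 × 1.40×10⁻⁴ / 7.94×10⁻⁵ = 17.3 m/s
Converting: 17.3 m/s × 3.6 = 62.4 km/h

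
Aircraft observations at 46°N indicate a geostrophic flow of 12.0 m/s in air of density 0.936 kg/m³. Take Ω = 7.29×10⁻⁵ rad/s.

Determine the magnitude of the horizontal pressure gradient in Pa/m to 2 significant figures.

1.2×10⁻³ Pa/m

Coriolis parameter at 46°N:
f = 2Ω sin φ = 2 × 7.29×10⁻⁵ × sin 46° = 1.05×10⁻⁴ s⁻¹
Geostrophic balance rearranged: |∂P/∂n| = f ρ V_g
|∂P/∂n| = 1.05×10⁻⁴ × 0.936 × 12.0 = 1.18×10⁻³ Pa/m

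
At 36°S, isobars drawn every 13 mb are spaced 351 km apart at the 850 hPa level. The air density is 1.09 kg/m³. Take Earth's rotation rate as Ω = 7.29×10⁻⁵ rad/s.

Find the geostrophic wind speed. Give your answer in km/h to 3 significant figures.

Coriolis parameter at 36°S:
f = 2Ω sin φ = 2 × 7.29×10⁻⁵ × sin 36° = 8.57×10⁻⁵ s⁻¹
Pressure gradient: |∂P/∂n| = 1300 Pa / 351000 m = 3.70×10⁻³ Pa/m
Geostrophic balance (pressure-gradient force = Coriolis force):
V_g = (1/(fρ)) |∂P/∂n| = 3.70×10⁻³ / (8.57×10⁻⁵ × 1.09) = 39.6 m/s
Converting: 39.6 m/s × 3.6 = 143 km/h

143 km/h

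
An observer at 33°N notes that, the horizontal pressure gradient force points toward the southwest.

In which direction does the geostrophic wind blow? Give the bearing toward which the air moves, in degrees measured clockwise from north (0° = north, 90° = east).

The pressure-gradient force points toward the southwest (bearing 225°).
Geostrophic balance: in the Northern Hemisphere the Coriolis force deflects motion to the right, so the geostrophic wind blows 90° to the right of the pressure-gradient force (low pressure on the left).
Rotating 225° by 90° clockwise gives 315° — the wind blows toward the northwest.

315°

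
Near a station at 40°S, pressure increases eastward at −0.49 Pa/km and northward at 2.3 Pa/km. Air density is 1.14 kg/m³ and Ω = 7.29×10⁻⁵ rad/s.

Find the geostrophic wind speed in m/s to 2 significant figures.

22 m/s

Coriolis parameter at 40°S:
f = 2Ω sin φ = 2 × 7.29×10⁻⁵ × sin 40° = 9.37×10⁻⁵ s⁻¹
In the Southern Hemisphere f is negative: f = −9.37×10⁻⁵ s⁻¹.
Component geostrophic relations (x east, y north):
u_g = −(1/(fρ)) ∂P/∂y,  v_g = (1/(fρ)) ∂P/∂x
u_g = −(2.3×10⁻³)/(−9.37×10⁻⁵ × 1.14) = 21.5 m/s;  v_g = (−0.49×10⁻³)/(−9.37×10⁻⁵ × 1.14) = 4.59 m/s
|V_g| = √(u_g² + v_g²) = 22.0 m/s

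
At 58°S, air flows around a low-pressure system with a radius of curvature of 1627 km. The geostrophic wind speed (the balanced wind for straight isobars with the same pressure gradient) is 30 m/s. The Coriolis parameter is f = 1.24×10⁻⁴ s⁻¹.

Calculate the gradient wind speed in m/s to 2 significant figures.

Around a low, centrifugal force acts outward with Coriolis, so pressure-gradient force balances both:
(1/ρ)|∂P/∂n| = fV + V²/R  →  V² + fR·V − fR·V_g = 0
With fR = 1.24×10⁻⁴ × 1627×10³ m = 202 m/s:
V = [−fR + √((fR)² + 4 fR V_g)]/2 = [−202 + √(202² + 4×202×30)]/2 = 26.5 m/s
Subgeostrophic (V < V_g = 30 m/s), as expected around a low.

27 m/s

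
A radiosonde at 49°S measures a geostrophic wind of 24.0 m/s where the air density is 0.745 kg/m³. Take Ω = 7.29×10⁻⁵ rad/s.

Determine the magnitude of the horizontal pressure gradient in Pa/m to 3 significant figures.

Coriolis parameter at 49°S:
f = 2Ω sin φ = 2 × 7.29×10⁻⁵ × sin 49° = 1.10×10⁻⁴ s⁻¹
Geostrophic balance rearranged: |∂P/∂n| = f ρ V_g
|∂P/∂n| = 1.10×10⁻⁴ × 0.745 × 24.0 = 1.97×10⁻³ Pa/m

1.97×10⁻³ Pa/m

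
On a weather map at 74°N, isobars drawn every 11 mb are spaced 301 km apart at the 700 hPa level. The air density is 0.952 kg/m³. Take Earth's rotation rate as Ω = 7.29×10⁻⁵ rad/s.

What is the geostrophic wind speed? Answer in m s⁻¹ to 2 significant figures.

27 m s⁻¹

Coriolis parameter at 74°N:
f = 2Ω sin φ = 2 × 7.29×10⁻⁵ × sin 74° = 1.40×10⁻⁴ s⁻¹
Pressure gradient: |∂P/∂n| = 1100 Pa / 301000 m = 3.65×10⁻³ Pa/m
Geostrophic balance (pressure-gradient force = Coriolis force):
V_g = (1/(fρ)) |∂P/∂n| = 3.65×10⁻³ / (1.40×10⁻⁴ × 0.952) = 27.4 m/s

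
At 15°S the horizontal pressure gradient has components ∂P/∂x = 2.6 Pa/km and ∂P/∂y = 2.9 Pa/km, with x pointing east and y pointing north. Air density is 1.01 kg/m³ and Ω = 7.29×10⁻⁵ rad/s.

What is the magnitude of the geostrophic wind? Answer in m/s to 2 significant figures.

100 m/s

Coriolis parameter at 15°S:
f = 2Ω sin φ = 2 × 7.29×10⁻⁵ × sin 15° = 3.77×10⁻⁵ s⁻¹
In the Southern Hemisphere f is negative: f = −3.77×10⁻⁵ s⁻¹.
Component geostrophic relations (x east, y north):
u_g = −(1/(fρ)) ∂P/∂y,  v_g = (1/(fρ)) ∂P/∂x
u_g = −(2.9×10⁻³)/(−3.77×10⁻⁵ × 1.01) = 76.1 m/s;  v_g = (2.6×10⁻³)/(−3.77×10⁻⁵ × 1.01) = −68.2 m/s
|V_g| = √(u_g² + v_g²) = 102 m/s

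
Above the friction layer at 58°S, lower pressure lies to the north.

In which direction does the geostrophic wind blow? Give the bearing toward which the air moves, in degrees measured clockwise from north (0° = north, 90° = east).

The pressure-gradient force points toward the north (bearing 000°).
Geostrophic balance: in the Southern Hemisphere the Coriolis force deflects motion to the left, so the geostrophic wind blows 90° to the left of the pressure-gradient force (low pressure on the right).
Rotating 000° by 90° counterclockwise gives 270° — the wind blows toward the west.

270°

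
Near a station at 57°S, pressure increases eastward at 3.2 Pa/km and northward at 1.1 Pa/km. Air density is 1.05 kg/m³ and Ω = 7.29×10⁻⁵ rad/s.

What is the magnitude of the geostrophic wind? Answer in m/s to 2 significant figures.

Coriolis parameter at 57°S:
f = 2Ω sin φ = 2 × 7.29×10⁻⁵ × sin 57° = 1.22×10⁻⁴ s⁻¹
In the Southern Hemisphere f is negative: f = −1.22×10⁻⁴ s⁻¹.
Component geostrophic relations (x east, y north):
u_g = −(1/(fρ)) ∂P/∂y,  v_g = (1/(fρ)) ∂P/∂x
u_g = −(1.1×10⁻³)/(−1.22×10⁻⁴ × 1.05) = 8.57 m/s;  v_g = (3.2×10⁻³)/(−1.22×10⁻⁴ × 1.05) = −24.9 m/s
|V_g| = √(u_g² + v_g²) = 26.4 m/s

26 m/s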